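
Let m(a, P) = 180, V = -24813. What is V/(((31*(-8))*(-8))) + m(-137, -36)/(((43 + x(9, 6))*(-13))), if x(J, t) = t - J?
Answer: -331497/25792 ≈ -12.853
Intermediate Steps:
V/(((31*(-8))*(-8))) + m(-137, -36)/(((43 + x(9, 6))*(-13))) = -24813/((31*(-8))*(-8)) + 180/(((43 + (6 - 1*9))*(-13))) = -24813/((-248*(-8))) + 180/(((43 + (6 - 9))*(-13))) = -24813/1984 + 180/(((43 - 3)*(-13))) = -24813*1/1984 + 180/((40*(-13))) = -24813/1984 + 180/(-520) = -24813/1984 + 180*(-1/520) = -24813/1984 - 9/26 = -331497/25792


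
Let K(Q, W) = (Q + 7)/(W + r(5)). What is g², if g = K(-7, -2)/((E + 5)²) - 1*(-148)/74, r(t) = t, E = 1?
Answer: 4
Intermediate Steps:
K(Q, W) = (7 + Q)/(5 + W) (K(Q, W) = (Q + 7)/(W + 5) = (7 + Q)/(5 + W))
g = 2 (g = ((7 - 7)/(5 - 2))/((1 + 5)²) - 1*(-148)/74 = (0/3)/(6²) + 148*(1/74) = ((⅓)*0)/36 + 2 = 0*(1/36) + 2 = 0 + 2 = 2)
g² = 2² = 4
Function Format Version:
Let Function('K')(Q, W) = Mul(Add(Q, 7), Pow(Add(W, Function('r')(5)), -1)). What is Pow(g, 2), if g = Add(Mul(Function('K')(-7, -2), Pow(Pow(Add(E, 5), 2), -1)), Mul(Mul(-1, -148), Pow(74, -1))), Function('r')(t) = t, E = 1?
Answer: 4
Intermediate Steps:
Function('K')(Q, W) = Mul(Pow(Add(5, W), -1), Add(7, Q)) (Function('K')(Q, W) = Mul(Add(Q, 7), Pow(Add(W, 5), -1)) = Mul(Add(7, Q), Pow(Add(5, W), -1)) = Mul(Pow(Add(5, W), -1), Add(7, Q)))
g = 2 (g = Add(Mul(Mul(Pow(Add(5, -2), -1), Add(7, -7)), Pow(Pow(Add(1, 5), 2), -1)), Mul(Mul(-1, -148), Pow(74, -1))) = Add(Mul(Mul(Pow(3, -1), 0), Pow(Pow(6, 2), -1)), Mul(148, Rational(1, 74))) = Add(Mul(Mul(Rational(1, 3), 0), Pow(36, -1)), 2) = Add(Mul(0, Rational(1, 36)), 2) = Add(0, 2) = 2)
Pow(g, 2) = Pow(2, 2) = 4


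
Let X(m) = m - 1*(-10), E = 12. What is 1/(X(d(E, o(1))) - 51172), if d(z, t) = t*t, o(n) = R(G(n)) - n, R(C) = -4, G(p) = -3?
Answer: -1/51137 ≈ -1.9555e-5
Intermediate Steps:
o(n) = -4 - n
d(z, t) = t²
X(m) = 10 + m (X(m) = m + 10 = 10 + m)
1/(X(d(E, o(1))) - 51172) = 1/((10 + (-4 - 1*1)²) - 51172) = 1/((10 + (-4 - 1)²) - 51172) = 1/((10 + (-5)²) - 51172) = 1/((10 + 25) - 51172) = 1/(35 - 51172) = 1/(-51137) = -1/51137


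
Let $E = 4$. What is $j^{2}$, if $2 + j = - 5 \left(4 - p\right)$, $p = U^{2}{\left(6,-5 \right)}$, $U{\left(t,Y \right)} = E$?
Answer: $3364$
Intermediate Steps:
$U{\left(t,Y \right)} = 4$
$p = 16$ ($p = 4^{2} = 16$)
$j = 58$ ($j = -2 - 5 \left(4 - 16\right) = -2 - -60 = -2 + 60 = 58$)
$j^{2} = 58^{2} = 3364$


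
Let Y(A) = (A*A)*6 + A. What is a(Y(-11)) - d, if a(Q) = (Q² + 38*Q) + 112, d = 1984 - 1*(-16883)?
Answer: 519640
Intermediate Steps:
Y(A) = A + 6*A² (Y(A) = A²*6 + A = 6*A² + A = A + 6*A²)
d = 18867 (d = 1984 + 16883 = 18867)
a(Q) = 112 + Q² + 38*Q
a(Y(-11)) - d = (112 + (-11*(1 + 6*(-11)))² + 38*(-11*(1 + 6*(-11)))) - 1*18867 = (112 + (-11*(1 - 66))² + 38*(-11*(1 - 66))) - 18867 = (112 + (-11*(-65))² + 38*(-11*(-65))) - 18867 = (112 + 715² + 38*715) - 18867 = (112 + 511225 + 27170) - 18867 = 538507 - 18867 = 519640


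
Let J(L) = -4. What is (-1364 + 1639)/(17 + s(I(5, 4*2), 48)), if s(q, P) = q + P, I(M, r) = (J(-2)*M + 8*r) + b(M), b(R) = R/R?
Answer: 5/2 ≈ 2.5000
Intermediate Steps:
b(R) = 1
I(M, r) = 1 - 4*M + 8*r (I(M, r) = (-4*M + 8*r) + 1 = 1 - 4*M + 8*r)
s(q, P) = P + q
(-1364 + 1639)/(17 + s(I(5, 4*2), 48)) = (-1364 + 1639)/(17 + (48 + (1 - 4*5 + 8*(4*2)))) = 275/(17 + (48 + (1 - 20 + 8*8))) = 275/(17 + (48 + (1 - 20 + 64))) = 275/(17 + (48 + 45)) = 275/(17 + 93) = 275/110 = 275*(1/110) = 5/2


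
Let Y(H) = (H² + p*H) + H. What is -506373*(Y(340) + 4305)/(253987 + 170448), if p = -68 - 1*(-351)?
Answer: -21922406289/84887 ≈ -2.5825e+5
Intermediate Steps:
p = 283 (p = -68 + 351 = 283)
Y(H) = H² + 284*H (Y(H) = (H² + 283*H) + H = H² + 284*H)
-506373*(Y(340) + 4305)/(253987 + 170448) = -506373*(340*(284 + 340) + 4305)/(253987 + 170448) = -506373/(424435/(340*624 + 4305)) = -506373/(424435/(212160 + 4305)) = -506373/(424435/216465) = -506373/(424435*(1/216465)) = -506373/84887/43293 = -506373*43293/84887 = -21922406289/84887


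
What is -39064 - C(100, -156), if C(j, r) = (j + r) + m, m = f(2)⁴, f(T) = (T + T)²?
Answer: -104544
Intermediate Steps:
f(T) = 4*T² (f(T) = (2*T)² = 4*T²)
m = 65536 (m = (4*2²)⁴ = (4*4)⁴ = 16⁴ = 65536)
C(j, r) = 65536 + j + r (C(j, r) = (j + r) + 65536 = 65536 + j + r)
-39064 - C(100, -156) = -39064 - (65536 + 100 - 156) = -39064 - 1*65480 = -39064 - 65480 = -104544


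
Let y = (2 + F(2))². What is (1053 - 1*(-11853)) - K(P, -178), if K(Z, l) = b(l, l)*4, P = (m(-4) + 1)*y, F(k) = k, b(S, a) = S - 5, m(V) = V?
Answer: 13638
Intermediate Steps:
b(S, a) = -5 + S
y = 16 (y = (2 + 2)² = 4² = 16)
P = -48 (P = (-4 + 1)*16 = -3*16 = -48)
K(Z, l) = -20 + 4*l (K(Z, l) = (-5 + l)*4 = -20 + 4*l)
(1053 - 1*(-11853)) - K(P, -178) = (1053 - 1*(-11853)) - (-20 + 4*(-178)) = (1053 + 11853) - (-20 - 712) = 12906 - 1*(-732) = 12906 + 732 = 13638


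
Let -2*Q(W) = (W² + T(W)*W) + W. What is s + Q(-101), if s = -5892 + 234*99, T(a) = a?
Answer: 14247/2 ≈ 7123.5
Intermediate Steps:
s = 17274 (s = -5892 + 23166 = 17274)
Q(W) = -W² - W/2 (Q(W) = -((W² + W*W) + W)/2 = -((W² + W²) + W)/2 = -(2*W² + W)/2 = -(W + 2*W²)/2 = -W² - W/2)
s + Q(-101) = 17274 - 1*(-101)*(½ - 101) = 17274 - 1*(-101)*(-201/2) = 17274 - 20301/2 = 14247/2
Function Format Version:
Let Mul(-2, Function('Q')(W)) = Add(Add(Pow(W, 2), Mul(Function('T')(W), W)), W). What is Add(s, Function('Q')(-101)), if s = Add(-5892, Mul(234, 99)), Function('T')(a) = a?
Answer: Rational(14247, 2) ≈ 7123.5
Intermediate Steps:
s = 17274 (s = Add(-5892, 23166) = 17274)
Function('Q')(W) = Add(Mul(-1, Pow(W, 2)), Mul(Rational(-1, 2), W)) (Function('Q')(W) = Mul(Rational(-1, 2), Add(Add(Pow(W, 2), Mul(W, W)), W)) = Mul(Rational(-1, 2), Add(Add(Pow(W, 2), Pow(W, 2)), W)) = Mul(Rational(-1, 2), Add(Mul(2, Pow(W, 2)), W)) = Mul(Rational(-1, 2), Add(W, Mul(2, Pow(W, 2)))) = Add(Mul(-1, Pow(W, 2)), Mul(Rational(-1, 2), W)))
Add(s, Function('Q')(-101)) = Add(17274, Mul(-1, -101, Add(Rational(1, 2), -101))) = Add(17274, Mul(-1, -101, Rational(-201, 2))) = Add(17274, Rational(-20301, 2)) = Rational(14247, 2)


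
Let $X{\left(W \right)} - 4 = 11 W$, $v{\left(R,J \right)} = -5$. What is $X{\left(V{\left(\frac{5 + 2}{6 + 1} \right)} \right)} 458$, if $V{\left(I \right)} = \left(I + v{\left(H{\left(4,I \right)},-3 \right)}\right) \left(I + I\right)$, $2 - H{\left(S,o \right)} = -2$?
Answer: $-38472$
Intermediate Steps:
$H{\left(S,o \right)} = 4$ ($H{\left(S,o \right)} = 2 - -2 = 2 + 2 = 4$)
$V{\left(I \right)} = 2 I \left(-5 + I\right)$ ($V{\left(I \right)} = \left(I - 5\right) \left(I + I\right) = \left(-5 + I\right) 2 I = 2 I \left(-5 + I\right)$)
$X{\left(W \right)} = 4 + 11 W$
$X{\left(V{\left(\frac{5 + 2}{6 + 1} \right)} \right)} 458 = \left(4 + 11 \cdot 2 \frac{5 + 2}{6 + 1} \left(-5 + \frac{5 + 2}{6 + 1}\right)\right) 458 = \left(4 + 11 \cdot 2 \cdot \frac{7}{7} \left(-5 + \frac{7}{7}\right)\right) 458 = \left(4 + 11 \cdot 2 \cdot 7 \cdot \frac{1}{7} \left(-5 + 7 \cdot \frac{1}{7}\right)\right) 458 = \left(4 + 11 \cdot 2 \cdot 1 \left(-5 + 1\right)\right) 458 = \left(4 + 11 \cdot 2 \cdot 1 \left(-4\right)\right) 458 = \left(4 + 11 \left(-8\right)\right) 458 = \left(4 - 88\right) 458 = \left(-84\right) 458 = -38472$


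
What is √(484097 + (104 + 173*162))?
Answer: √512227 ≈ 715.70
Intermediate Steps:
√(484097 + (104 + 173*162)) = √(484097 + (104 + 28026)) = √(484097 + 28130) = √512227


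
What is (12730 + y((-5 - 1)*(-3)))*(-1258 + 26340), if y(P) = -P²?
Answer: 311167292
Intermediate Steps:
(12730 + y((-5 - 1)*(-3)))*(-1258 + 26340) = (12730 - ((-5 - 1)*(-3))²)*(-1258 + 26340) = (12730 - (-6*(-3))²)*25082 = (12730 - 1*18²)*25082 = (12730 - 1*324)*25082 = (12730 - 324)*25082 = 12406*25082 = 311167292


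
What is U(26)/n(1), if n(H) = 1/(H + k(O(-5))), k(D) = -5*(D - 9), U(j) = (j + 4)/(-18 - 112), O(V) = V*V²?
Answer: -2013/13 ≈ -154.85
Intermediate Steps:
O(V) = V³
U(j) = -2/65 - j/130 (U(j) = (4 + j)/(-130) = (4 + j)*(-1/130) = -2/65 - j/130)
k(D) = 45 - 5*D (k(D) = -5*(-9 + D) = 45 - 5*D)
n(H) = 1/(670 + H) (n(H) = 1/(H + (45 - 5*(-5)³)) = 1/(H + (45 - 5*(-125))) = 1/(H + (45 + 625)) = 1/(H + 670) = 1/(670 + H))
U(26)/n(1) = (-2/65 - 1/130*26)/(1/(670 + 1)) = (-2/65 - ⅕)/(1/671) = -3/(13*1/671) = -3/13*671 = -2013/13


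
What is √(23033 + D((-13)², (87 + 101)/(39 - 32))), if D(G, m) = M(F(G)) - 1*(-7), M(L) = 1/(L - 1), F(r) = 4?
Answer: 13*√1227/3 ≈ 151.79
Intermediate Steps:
M(L) = 1/(-1 + L)
D(G, m) = 22/3 (D(G, m) = 1/(-1 + 4) - 1*(-7) = 1/3 + 7 = ⅓ + 7 = 22/3)
√(23033 + D((-13)², (87 + 101)/(39 - 32))) = √(23033 + 22/3) = √(69121/3) = 13*√1227/3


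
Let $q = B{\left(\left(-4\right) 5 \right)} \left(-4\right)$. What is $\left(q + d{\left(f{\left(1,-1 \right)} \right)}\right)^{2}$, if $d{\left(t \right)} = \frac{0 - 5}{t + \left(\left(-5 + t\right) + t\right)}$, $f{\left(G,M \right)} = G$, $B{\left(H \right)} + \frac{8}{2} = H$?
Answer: $\frac{38809}{4} \approx 9702.3$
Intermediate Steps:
$B{\left(H \right)} = -4 + H$
$q = 96$ ($q = \left(-4 - 20\right) \left(-4\right) = \left(-24\right) \left(-4\right) = 96$)
$d{\left(t \right)} = - \frac{5}{-5 + 3 t}$ ($d{\left(t \right)} = - \frac{5}{t + \left(-5 + 2 t\right)} = - \frac{5}{-5 + 3 t}$)
$\left(q + d{\left(f{\left(1,-1 \right)} \right)}\right)^{2} = \left(96 - \frac{5}{-5 + 3 \cdot 1}\right)^{2} = \left(96 - \frac{5}{-5 + 3}\right)^{2} = \left(96 - \frac{5}{-2}\right)^{2} = \left(96 - - \frac{5}{2}\right)^{2} = \left(96 + \frac{5}{2}\right)^{2} = \left(\frac{197}{2}\right)^{2} = \frac{38809}{4}$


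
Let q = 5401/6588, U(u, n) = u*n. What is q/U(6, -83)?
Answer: -5401/3280824 ≈ -0.0016462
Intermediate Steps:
U(u, n) = n*u
q = 5401/6588 (q = 5401*(1/6588) = 5401/6588 ≈ 0.81982)
q/U(6, -83) = 5401/(6588*((-83*6))) = (5401/6588)/(-498) = (5401/6588)*(-1/498) = -5401/3280824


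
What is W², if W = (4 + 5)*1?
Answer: 81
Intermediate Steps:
W = 9 (W = 9*1 = 9)
W² = 9² = 81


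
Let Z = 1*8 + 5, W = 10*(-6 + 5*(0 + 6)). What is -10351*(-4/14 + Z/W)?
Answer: 4026539/1680 ≈ 2396.8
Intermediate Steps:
W = 240 (W = 10*(-6 + 5*6) = 10*(-6 + 30) = 10*24 = 240)
Z = 13 (Z = 8 + 5 = 13)
-10351*(-4/14 + Z/W) = -10351*(-4/14 + 13/240) = -10351*(-4*1/14 + 13*(1/240)) = -10351*(-2/7 + 13/240) = -10351*(-389/1680) = 4026539/1680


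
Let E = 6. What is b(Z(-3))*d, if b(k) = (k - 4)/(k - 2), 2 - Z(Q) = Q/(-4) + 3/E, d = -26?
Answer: -338/5 ≈ -67.600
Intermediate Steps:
Z(Q) = 3/2 + Q/4 (Z(Q) = 2 - (Q/(-4) + 3/6) = 2 - (Q*(-¼) + 3*(⅙)) = 2 - (-Q/4 + ½) = 2 - (½ - Q/4) = 2 + (-½ + Q/4) = 3/2 + Q/4)
b(k) = (-4 + k)/(-2 + k)
b(Z(-3))*d = ((-4 + (3/2 + (¼)*(-3)))/(-2 + (3/2 + (¼)*(-3))))*(-26) = ((-4 + (3/2 - ¾))/(-2 + (3/2 - ¾)))*(-26) = ((-4 + ¾)/(-2 + ¾))*(-26) = (-13/4/(-5/4))*(-26) = -⅘*(-13/4)*(-26) = (13/5)*(-26) = -338/5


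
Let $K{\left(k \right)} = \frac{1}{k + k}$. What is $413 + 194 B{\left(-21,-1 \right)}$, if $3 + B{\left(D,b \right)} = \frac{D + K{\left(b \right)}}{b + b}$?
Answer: $\frac{3833}{2} \approx 1916.5$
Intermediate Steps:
$K{\left(k \right)} = \frac{1}{2 k}$
$B{\left(D,b \right)} = -3 + \frac{D + \frac{1}{2 b}}{2 b}$ ($B{\left(D,b \right)} = -3 + \frac{D + \frac{1}{2 b}}{b + b} = -3 + \frac{D + \frac{1}{2 b}}{2 b}$)
$413 + 194 B{\left(-21,-1 \right)} = 413 + 194 \left(-3 + \frac{1}{4 \cdot 1} + \frac{1}{2} \left(-21\right) \frac{1}{-1}\right) = 413 + 194 \left(-3 + \frac{1}{4} \cdot 1 + \frac{1}{2} \left(-21\right) \left(-1\right)\right) = 413 + 194 \left(-3 + \frac{1}{4} + \frac{21}{2}\right) = 413 + 194 \cdot \frac{31}{4} = 413 + \frac{3007}{2} = \frac{3833}{2}$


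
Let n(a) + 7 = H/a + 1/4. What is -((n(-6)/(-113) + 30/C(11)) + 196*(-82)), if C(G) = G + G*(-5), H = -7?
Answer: 239739385/14916 ≈ 16073.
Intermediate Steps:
C(G) = -4*G (C(G) = G - 5*G = -4*G)
n(a) = -27/4 - 7/a (n(a) = -7 + (-7/a + 1/4) = -7 + (1/4 - 7/a) = -27/4 - 7/a)
-((n(-6)/(-113) + 30/C(11)) + 196*(-82)) = -(((-27/4 - 7/(-6))/(-113) + 30/((-4*11))) + 196*(-82)) = -(((-27/4 - 7*(-1/6))*(-1/113) + 30/(-44)) - 16072) = -(((-27/4 + 7/6)*(-1/113) + 30*(-1/44)) - 16072) = -((-67/12*(-1/113) - 15/22) - 16072) = -((67/1356 - 15/22) - 16072) = -(-9433/14916 - 16072) = -1*(-239739385/14916) = 239739385/14916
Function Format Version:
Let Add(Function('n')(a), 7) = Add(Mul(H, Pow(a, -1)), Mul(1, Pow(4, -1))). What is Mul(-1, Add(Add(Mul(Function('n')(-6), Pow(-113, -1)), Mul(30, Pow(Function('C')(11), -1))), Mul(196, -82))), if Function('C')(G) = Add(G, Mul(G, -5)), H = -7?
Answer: Rational(239739385, 14916) ≈ 16073.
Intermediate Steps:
Function('C')(G) = Mul(-4, G) (Function('C')(G) = Add(G, Mul(-5, G)) = Mul(-4, G))
Function('n')(a) = Add(Rational(-27, 4), Mul(-7, Pow(a, -1))) (Function('n')(a) = Add(-7, Add(Mul(-7, Pow(a, -1)), Mul(1, Pow(4, -1)))) = Add(-7, Add(Mul(-7, Pow(a, -1)), Mul(1, Rational(1, 4)))) = Add(-7, Add(Mul(-7, Pow(a, -1)), Rational(1, 4))) = Add(-7, Add(Rational(1, 4), Mul(-7, Pow(a, -1)))) = Add(Rational(-27, 4), Mul(-7, Pow(a, -1))))
Mul(-1, Add(Add(Mul(Function('n')(-6), Pow(-113, -1)), Mul(30, Pow(Function('C')(11), -1))), Mul(196, -82))) = Mul(-1, Add(Add(Mul(Add(Rational(-27, 4), Mul(-7, Pow(-6, -1))), Pow(-113, -1)), Mul(30, Pow(Mul(-4, 11), -1))), Mul(196, -82))) = Mul(-1, Add(Add(Mul(Add(Rational(-27, 4), Mul(-7, Rational(-1, 6))), Rational(-1, 113)), Mul(30, Pow(-44, -1))), -16072)) = Mul(-1, Add(Add(Mul(Add(Rational(-27, 4), Rational(7, 6)), Rational(-1, 113)), Mul(30, Rational(-1, 44))), -16072)) = Mul(-1, Add(Add(Mul(Rational(-67, 12), Rational(-1, 113)), Rational(-15, 22)), -16072)) = Mul(-1, Add(Add(Rational(67, 1356), Rational(-15, 22)), -16072)) = Mul(-1, Add(Rational(-9433, 14916), -16072)) = Mul(-1, Rational(-239739385, 14916)) = Rational(239739385, 14916)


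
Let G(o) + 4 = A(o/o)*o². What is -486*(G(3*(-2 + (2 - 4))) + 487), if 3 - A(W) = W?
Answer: -374706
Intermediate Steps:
A(W) = 3 - W
G(o) = -4 + 2*o² (G(o) = -4 + (3 - o/o)*o² = -4 + (3 - 1*1)*o² = -4 + (3 - 1)*o² = -4 + 2*o²)
-486*(G(3*(-2 + (2 - 4))) + 487) = -486*((-4 + 2*(3*(-2 + (2 - 4)))²) + 487) = -486*((-4 + 2*(3*(-2 - 2))²) + 487) = -486*((-4 + 2*(3*(-4))²) + 487) = -486*((-4 + 2*(-12)²) + 487) = -486*((-4 + 2*144) + 487) = -486*((-4 + 288) + 487) = -486*(284 + 487) = -486*771 = -374706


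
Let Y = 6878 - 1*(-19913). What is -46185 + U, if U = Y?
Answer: -19394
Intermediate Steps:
Y = 26791 (Y = 6878 + 19913 = 26791)
U = 26791
-46185 + U = -46185 + 26791 = -19394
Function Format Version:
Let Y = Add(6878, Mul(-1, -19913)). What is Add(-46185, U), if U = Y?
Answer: -19394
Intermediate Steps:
Y = 26791 (Y = Add(6878, 19913) = 26791)
U = 26791
Add(-46185, U) = Add(-46185, 26791) = -19394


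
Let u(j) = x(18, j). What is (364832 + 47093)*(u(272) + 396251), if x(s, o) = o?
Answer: 163337736775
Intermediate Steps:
u(j) = j
(364832 + 47093)*(u(272) + 396251) = (364832 + 47093)*(272 + 396251) = 411925*396523 = 163337736775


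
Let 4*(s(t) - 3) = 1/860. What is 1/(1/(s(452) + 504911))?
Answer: 1736904161/3440 ≈ 5.0491e+5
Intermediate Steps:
s(t) = 10321/3440 (s(t) = 3 + (¼)/860 = 3 + (¼)*(1/860) = 3 + 1/3440 = 10321/3440)
1/(1/(s(452) + 504911)) = 1/(1/(10321/3440 + 504911)) = 1/(1/(1736904161/3440)) = 1/(3440/1736904161) = 1736904161/3440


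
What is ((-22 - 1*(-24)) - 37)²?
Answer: 1225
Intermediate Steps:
((-22 - 1*(-24)) - 37)² = ((-22 + 24) - 37)² = (2 - 37)² = (-35)² = 1225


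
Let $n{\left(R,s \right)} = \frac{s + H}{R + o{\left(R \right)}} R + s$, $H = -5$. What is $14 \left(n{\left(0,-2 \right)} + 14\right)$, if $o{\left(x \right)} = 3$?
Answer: $168$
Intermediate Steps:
$n{\left(R,s \right)} = s + \frac{R \left(-5 + s\right)}{3 + R}$ ($n{\left(R,s \right)} = \frac{s - 5}{R + 3} R + s = \frac{-5 + s}{3 + R} R + s = \frac{R \left(-5 + s\right)}{3 + R} + s = s + \frac{R \left(-5 + s\right)}{3 + R}$)
$14 \left(n{\left(0,-2 \right)} + 14\right) = 14 \left(\frac{\left(-5\right) 0 + 3 \left(-2\right) + 2 \cdot 0 \left(-2\right)}{3 + 0} + 14\right) = 14 \left(\frac{0 - 6 + 0}{3} + 14\right) = 14 \left(\frac{1}{3} \left(-6\right) + 14\right) = 14 \left(-2 + 14\right) = 14 \cdot 12 = 168$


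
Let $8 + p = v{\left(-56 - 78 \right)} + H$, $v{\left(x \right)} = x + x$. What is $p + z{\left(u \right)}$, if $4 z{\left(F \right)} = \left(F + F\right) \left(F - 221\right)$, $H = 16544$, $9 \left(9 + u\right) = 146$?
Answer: $\frac{1255178}{81} \approx 15496.0$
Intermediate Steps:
$u = \frac{65}{9}$ ($u = -9 + \frac{1}{9} \cdot 146 = -9 + \frac{146}{9} = \frac{65}{9} \approx 7.2222$)
$v{\left(x \right)} = 2 x$
$p = 16268$ ($p = -8 + \left(2 \left(-56 - 78\right) + 16544\right) = -8 + \left(2 \left(-134\right) + 16544\right) = -8 + \left(-268 + 16544\right) = -8 + 16276 = 16268$)
$z{\left(F \right)} = \frac{F \left(-221 + F\right)}{2}$ ($z{\left(F \right)} = \frac{\left(F + F\right) \left(F - 221\right)}{4} = \frac{2 F \left(-221 + F\right)}{4} = \frac{F \left(-221 + F\right)}{2}$)
$p + z{\left(u \right)} = 16268 + \frac{1}{2} \cdot \frac{65}{9} \left(-221 + \frac{65}{9}\right) = 16268 + \frac{1}{2} \cdot \frac{65}{9} \left(- \frac{1924}{9}\right) = 16268 - \frac{62530}{81} = \frac{1255178}{81}$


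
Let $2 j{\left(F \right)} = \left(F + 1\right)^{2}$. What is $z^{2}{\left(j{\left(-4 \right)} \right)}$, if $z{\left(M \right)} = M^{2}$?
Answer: $\frac{6561}{16} \approx 410.06$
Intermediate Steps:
$j{\left(F \right)} = \frac{\left(1 + F\right)^{2}}{2}$ ($j{\left(F \right)} = \frac{\left(F + 1\right)^{2}}{2} = \frac{\left(1 + F\right)^{2}}{2}$)
$z^{2}{\left(j{\left(-4 \right)} \right)} = \left(\left(\frac{\left(1 - 4\right)^{2}}{2}\right)^{2}\right)^{2} = \left(\left(\frac{\left(-3\right)^{2}}{2}\right)^{2}\right)^{2} = \left(\left(\frac{1}{2} \cdot 9\right)^{2}\right)^{2} = \left(\left(\frac{9}{2}\right)^{2}\right)^{2} = \left(\frac{81}{4}\right)^{2} = \frac{6561}{16}$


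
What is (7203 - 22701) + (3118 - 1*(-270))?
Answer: -12110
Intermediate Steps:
(7203 - 22701) + (3118 - 1*(-270)) = -15498 + (3118 + 270) = -15498 + 3388 = -12110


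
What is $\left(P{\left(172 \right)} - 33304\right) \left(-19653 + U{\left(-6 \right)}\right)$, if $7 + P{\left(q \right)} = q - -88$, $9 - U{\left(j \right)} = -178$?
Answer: $643370766$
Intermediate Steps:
$U{\left(j \right)} = 187$ ($U{\left(j \right)} = 9 - -178 = 9 + 178 = 187$)
$P{\left(q \right)} = 81 + q$ ($P{\left(q \right)} = -7 + \left(q - -88\right) = -7 + \left(q + 88\right) = -7 + \left(88 + q\right) = 81 + q$)
$\left(P{\left(172 \right)} - 33304\right) \left(-19653 + U{\left(-6 \right)}\right) = \left(\left(81 + 172\right) - 33304\right) \left(-19653 + 187\right) = \left(253 - 33304\right) \left(-19466\right) = \left(-33051\right) \left(-19466\right) = 643370766$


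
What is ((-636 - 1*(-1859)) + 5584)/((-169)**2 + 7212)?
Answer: 6807/35773 ≈ 0.19028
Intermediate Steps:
((-636 - 1*(-1859)) + 5584)/((-169)**2 + 7212) = ((-636 + 1859) + 5584)/(28561 + 7212) = (1223 + 5584)/35773 = 6807*(1/35773) = 6807/35773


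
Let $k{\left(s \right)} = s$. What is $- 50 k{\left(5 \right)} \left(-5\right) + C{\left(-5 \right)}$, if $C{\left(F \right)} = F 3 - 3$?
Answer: $1232$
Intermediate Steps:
$C{\left(F \right)} = -3 + 3 F$ ($C{\left(F \right)} = 3 F - 3 = -3 + 3 F$)
$- 50 k{\left(5 \right)} \left(-5\right) + C{\left(-5 \right)} = - 50 \cdot 5 \left(-5\right) + \left(-3 + 3 \left(-5\right)\right) = \left(-50\right) \left(-25\right) - 18 = 1250 - 18 = 1232$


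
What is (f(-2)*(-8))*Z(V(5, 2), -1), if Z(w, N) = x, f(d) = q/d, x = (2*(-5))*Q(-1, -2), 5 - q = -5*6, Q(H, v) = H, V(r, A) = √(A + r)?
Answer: 1400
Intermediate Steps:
q = 35 (q = 5 - (-5)*6 = 5 - 1*(-30) = 5 + 30 = 35)
x = 10 (x = (2*(-5))*(-1) = -10*(-1) = 10)
f(d) = 35/d
Z(w, N) = 10
(f(-2)*(-8))*Z(V(5, 2), -1) = ((35/(-2))*(-8))*10 = ((35*(-½))*(-8))*10 = -35/2*(-8)*10 = 140*10 = 1400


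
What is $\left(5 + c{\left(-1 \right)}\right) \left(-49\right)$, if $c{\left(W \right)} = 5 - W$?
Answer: $-539$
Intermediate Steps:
$\left(5 + c{\left(-1 \right)}\right) \left(-49\right) = \left(5 + \left(5 - -1\right)\right) \left(-49\right) = \left(5 + \left(5 + 1\right)\right) \left(-49\right) = \left(5 + 6\right) \left(-49\right) = 11 \left(-49\right) = -539$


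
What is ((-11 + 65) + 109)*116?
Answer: 18908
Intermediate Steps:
((-11 + 65) + 109)*116 = (54 + 109)*116 = 163*116 = 18908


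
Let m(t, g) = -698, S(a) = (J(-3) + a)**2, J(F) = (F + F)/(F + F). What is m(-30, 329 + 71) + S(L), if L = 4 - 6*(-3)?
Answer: -169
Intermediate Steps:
J(F) = 1 (J(F) = (2*F)/((2*F)) = (2*F)*(1/(2*F)) = 1)
L = 22 (L = 4 + 18 = 22)
S(a) = (1 + a)**2
m(-30, 329 + 71) + S(L) = -698 + (1 + 22)**2 = -698 + 23**2 = -698 + 529 = -169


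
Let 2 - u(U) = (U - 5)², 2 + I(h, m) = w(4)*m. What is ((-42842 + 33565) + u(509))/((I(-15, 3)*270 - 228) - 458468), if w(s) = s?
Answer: 9079/15724 ≈ 0.57740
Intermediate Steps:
I(h, m) = -2 + 4*m
u(U) = 2 - (-5 + U)² (u(U) = 2 - (U - 5)² = 2 - (-5 + U)²)
((-42842 + 33565) + u(509))/((I(-15, 3)*270 - 228) - 458468) = ((-42842 + 33565) + (2 - (-5 + 509)²))/(((-2 + 4*3)*270 - 228) - 458468) = (-9277 + (2 - 1*504²))/(((-2 + 12)*270 - 228) - 458468) = (-9277 + (2 - 1*254016))/((10*270 - 228) - 458468) = (-9277 + (2 - 254016))/((2700 - 228) - 458468) = (-9277 - 254014)/(2472 - 458468) = -263291/(-455996) = -263291*(-1/455996) = 9079/15724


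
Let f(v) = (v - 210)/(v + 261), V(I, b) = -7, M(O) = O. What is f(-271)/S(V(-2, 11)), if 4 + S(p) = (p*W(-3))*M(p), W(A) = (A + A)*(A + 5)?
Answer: -13/160 ≈ -0.081250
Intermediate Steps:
W(A) = 2*A*(5 + A) (W(A) = (2*A)*(5 + A) = 2*A*(5 + A))
S(p) = -4 - 12*p**2 (S(p) = -4 + (p*(2*(-3)*(5 - 3)))*p = -4 + (p*(2*(-3)*2))*p = -4 + (p*(-12))*p = -4 + (-12*p)*p = -4 - 12*p**2)
f(v) = (-210 + v)/(261 + v)
f(-271)/S(V(-2, 11)) = ((-210 - 271)/(261 - 271))/(-4 - 12*(-7)**2) = (-481/(-10))/(-4 - 12*49) = (-1/10*(-481))/(-4 - 588) = (481/10)/(-592) = (481/10)*(-1/592) = -13/160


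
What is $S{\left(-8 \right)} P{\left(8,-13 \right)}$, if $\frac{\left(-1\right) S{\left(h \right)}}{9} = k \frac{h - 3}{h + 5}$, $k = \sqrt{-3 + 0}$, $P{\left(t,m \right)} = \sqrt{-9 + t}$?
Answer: $33 \sqrt{3} \approx 57.158$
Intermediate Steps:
$k = i \sqrt{3}$ ($k = \sqrt{-3} = i \sqrt{3} \approx 1.732 i$)
$S{\left(h \right)} = - \frac{9 i \sqrt{3} \left(-3 + h\right)}{5 + h}$ ($S{\left(h \right)} = - 9 i \sqrt{3} \frac{h - 3}{h + 5} = - 9 i \sqrt{3} \frac{-3 + h}{5 + h} = - 9 \frac{i \sqrt{3} \left(-3 + h\right)}{5 + h} = - \frac{9 i \sqrt{3} \left(-3 + h\right)}{5 + h}$)
$S{\left(-8 \right)} P{\left(8,-13 \right)} = \frac{9 i \sqrt{3} \left(3 - -8\right)}{5 - 8} \sqrt{-9 + 8} = \frac{9 i \sqrt{3} \left(3 + 8\right)}{-3} \sqrt{-1} = 9 i \sqrt{3} \left(- \frac{1}{3}\right) 11 i = - 33 i \sqrt{3} i = 33 \sqrt{3}$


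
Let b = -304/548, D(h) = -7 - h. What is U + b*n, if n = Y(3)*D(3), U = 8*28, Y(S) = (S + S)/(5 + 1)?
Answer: 31448/137 ≈ 229.55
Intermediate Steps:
Y(S) = S/3 (Y(S) = (2*S)/6 = (2*S)*(⅙) = S/3)
U = 224
b = -76/137 (b = -304*1/548 = -76/137 ≈ -0.55474)
n = -10 (n = ((⅓)*3)*(-7 - 1*3) = 1*(-7 - 3) = 1*(-10) = -10)
U + b*n = 224 - 76/137*(-10) = 224 + 760/137 = 31448/137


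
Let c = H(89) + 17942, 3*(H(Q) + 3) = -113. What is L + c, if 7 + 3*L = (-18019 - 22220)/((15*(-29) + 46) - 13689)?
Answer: 251995535/14078 ≈ 17900.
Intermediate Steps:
H(Q) = -122/3 (H(Q) = -3 + (1/3)*(-113) = -3 - 113/3 = -122/3)
c = 53704/3 (c = -122/3 + 17942 = 53704/3 ≈ 17901.)
L = -58307/42234 (L = -7/3 + ((-18019 - 22220)/((15*(-29) + 46) - 13689))/3 = -7/3 + (-40239/((-435 + 46) - 13689))/3 = -7/3 + (-40239/(-389 - 13689))/3 = -7/3 + (-40239/(-14078))/3 = -7/3 + (-40239*(-1/14078))/3 = -7/3 + (1/3)*(40239/14078) = -7/3 + 13413/14078 = -58307/42234 ≈ -1.3806)
L + c = -58307/42234 + 53704/3 = 251995535/14078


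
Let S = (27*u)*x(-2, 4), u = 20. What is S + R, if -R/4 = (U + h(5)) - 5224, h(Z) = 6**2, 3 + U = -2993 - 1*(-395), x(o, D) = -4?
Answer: 28996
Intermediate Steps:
U = -2601 (U = -3 + (-2993 - 1*(-395)) = -3 + (-2993 + 395) = -3 - 2598 = -2601)
h(Z) = 36
R = 31156 (R = -4*((-2601 + 36) - 5224) = -4*(-2565 - 5224) = -4*(-7789) = 31156)
S = -2160 (S = (27*20)*(-4) = 540*(-4) = -2160)
S + R = -2160 + 31156 = 28996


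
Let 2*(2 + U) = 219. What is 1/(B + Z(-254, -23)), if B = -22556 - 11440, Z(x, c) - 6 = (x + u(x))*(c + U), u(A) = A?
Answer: -1/76916 ≈ -1.3001e-5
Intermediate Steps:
U = 215/2 (U = -2 + (½)*219 = -2 + 219/2 = 215/2 ≈ 107.50)
Z(x, c) = 6 + 2*x*(215/2 + c) (Z(x, c) = 6 + (x + x)*(c + 215/2) = 6 + (2*x)*(215/2 + c) = 6 + 2*x*(215/2 + c))
B = -33996
1/(B + Z(-254, -23)) = 1/(-33996 + (6 + 215*(-254) + 2*(-23)*(-254))) = 1/(-33996 + (6 - 54610 + 11684)) = 1/(-33996 - 42920) = 1/(-76916) = -1/76916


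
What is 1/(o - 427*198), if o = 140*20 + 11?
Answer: -1/81735 ≈ -1.2235e-5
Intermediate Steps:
o = 2811 (o = 2800 + 11 = 2811)
1/(o - 427*198) = 1/(2811 - 427*198) = 1/(2811 - 84546) = 1/(-81735) = -1/81735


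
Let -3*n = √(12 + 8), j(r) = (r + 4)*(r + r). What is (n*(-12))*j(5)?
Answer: 720*√5 ≈ 1610.0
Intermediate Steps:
j(r) = 2*r*(4 + r) (j(r) = (4 + r)*(2*r) = 2*r*(4 + r))
n = -2*√5/3 (n = -√(12 + 8)/3 = -2*√5/3 ≈ -1.4907)
(n*(-12))*j(5) = (-2*√5/3*(-12))*(2*5*(4 + 5)) = (8*√5)*(2*5*9) = (8*√5)*90 = 720*√5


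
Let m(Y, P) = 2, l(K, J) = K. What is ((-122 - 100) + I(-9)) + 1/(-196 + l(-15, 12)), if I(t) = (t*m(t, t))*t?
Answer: -12661/211 ≈ -60.005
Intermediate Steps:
I(t) = 2*t² (I(t) = (t*2)*t = (2*t)*t = 2*t²)
((-122 - 100) + I(-9)) + 1/(-196 + l(-15, 12)) = ((-122 - 100) + 2*(-9)²) + 1/(-196 - 15) = (-222 + 2*81) + 1/(-211) = (-222 + 162) - 1/211 = -60 - 1/211 = -12661/211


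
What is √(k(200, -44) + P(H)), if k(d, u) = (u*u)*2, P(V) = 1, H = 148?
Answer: √3873 ≈ 62.233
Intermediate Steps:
k(d, u) = 2*u² (k(d, u) = u²*2 = 2*u²)
√(k(200, -44) + P(H)) = √(2*(-44)² + 1) = √(2*1936 + 1) = √(3872 + 1) = √3873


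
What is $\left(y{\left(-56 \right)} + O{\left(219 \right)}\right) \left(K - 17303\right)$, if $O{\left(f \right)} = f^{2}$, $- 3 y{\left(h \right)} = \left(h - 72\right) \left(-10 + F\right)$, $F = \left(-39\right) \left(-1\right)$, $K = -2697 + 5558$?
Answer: $-710522330$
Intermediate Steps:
$K = 2861$
$F = 39$
$y{\left(h \right)} = 696 - \frac{29 h}{3}$ ($y{\left(h \right)} = - \frac{\left(h - 72\right) \left(-10 + 39\right)}{3} = - \frac{\left(-72 + h\right) 29}{3} = - \frac{-2088 + 29 h}{3} = 696 - \frac{29 h}{3}$)
$\left(y{\left(-56 \right)} + O{\left(219 \right)}\right) \left(K - 17303\right) = \left(\left(696 - - \frac{1624}{3}\right) + 219^{2}\right) \left(2861 - 17303\right) = \left(\left(696 + \frac{1624}{3}\right) + 47961\right) \left(-14442\right) = \left(\frac{3712}{3} + 47961\right) \left(-14442\right) = \frac{147595}{3} \left(-14442\right) = -710522330$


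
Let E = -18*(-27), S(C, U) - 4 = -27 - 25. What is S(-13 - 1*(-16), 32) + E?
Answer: 438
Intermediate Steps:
S(C, U) = -48 (S(C, U) = 4 + (-27 - 25) = 4 - 52 = -48)
E = 486
S(-13 - 1*(-16), 32) + E = -48 + 486 = 438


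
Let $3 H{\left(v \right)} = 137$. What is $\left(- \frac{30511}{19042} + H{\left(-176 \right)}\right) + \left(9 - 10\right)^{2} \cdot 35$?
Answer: $\frac{4516631}{57126} \approx 79.064$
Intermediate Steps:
$H{\left(v \right)} = \frac{137}{3}$ ($H{\left(v \right)} = \frac{1}{3} \cdot 137 = \frac{137}{3}$)
$\left(- \frac{30511}{19042} + H{\left(-176 \right)}\right) + \left(9 - 10\right)^{2} \cdot 35 = \left(- \frac{30511}{19042} + \frac{137}{3}\right) + \left(9 - 10\right)^{2} \cdot 35 = \left(\left(-30511\right) \frac{1}{19042} + \frac{137}{3}\right) + \left(-1\right)^{2} \cdot 35 = \left(- \frac{30511}{19042} + \frac{137}{3}\right) + 1 \cdot 35 = \frac{2517221}{57126} + 35 = \frac{4516631}{57126}$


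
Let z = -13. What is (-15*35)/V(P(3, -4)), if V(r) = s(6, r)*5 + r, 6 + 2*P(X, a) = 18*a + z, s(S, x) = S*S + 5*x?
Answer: 525/1003 ≈ 0.52343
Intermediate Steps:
s(S, x) = S² + 5*x
P(X, a) = -19/2 + 9*a (P(X, a) = -3 + (18*a - 13)/2 = -3 + (-13 + 18*a)/2 = -3 + (-13/2 + 9*a) = -19/2 + 9*a)
V(r) = 180 + 26*r (V(r) = (6² + 5*r)*5 + r = (36 + 5*r)*5 + r = (180 + 25*r) + r = 180 + 26*r)
(-15*35)/V(P(3, -4)) = (-15*35)/(180 + 26*(-19/2 + 9*(-4))) = -525/(180 + 26*(-19/2 - 36)) = -525/(180 + 26*(-91/2)) = -525/(180 - 1183) = -525/(-1003) = -525*(-1/1003) = 525/1003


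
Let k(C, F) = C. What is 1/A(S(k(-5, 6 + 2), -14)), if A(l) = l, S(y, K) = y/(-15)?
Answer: 3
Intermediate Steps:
S(y, K) = -y/15 (S(y, K) = y*(-1/15) = -y/15)
1/A(S(k(-5, 6 + 2), -14)) = 1/(-1/15*(-5)) = 1/(1/3) = 3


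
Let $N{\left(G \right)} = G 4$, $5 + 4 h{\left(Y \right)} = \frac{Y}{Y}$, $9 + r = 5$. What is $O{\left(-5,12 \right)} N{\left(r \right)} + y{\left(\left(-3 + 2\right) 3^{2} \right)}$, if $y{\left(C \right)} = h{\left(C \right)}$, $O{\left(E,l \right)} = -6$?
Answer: $95$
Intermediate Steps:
$r = -4$ ($r = -9 + 5 = -4$)
$h{\left(Y \right)} = -1$ ($h{\left(Y \right)} = - \frac{5}{4} + \frac{Y \frac{1}{Y}}{4} = - \frac{5}{4} + \frac{1}{4} \cdot 1 = - \frac{5}{4} + \frac{1}{4} = -1$)
$N{\left(G \right)} = 4 G$
$y{\left(C \right)} = -1$
$O{\left(-5,12 \right)} N{\left(r \right)} + y{\left(\left(-3 + 2\right) 3^{2} \right)} = - 6 \cdot 4 \left(-4\right) - 1 = \left(-6\right) \left(-16\right) - 1 = 96 - 1 = 95$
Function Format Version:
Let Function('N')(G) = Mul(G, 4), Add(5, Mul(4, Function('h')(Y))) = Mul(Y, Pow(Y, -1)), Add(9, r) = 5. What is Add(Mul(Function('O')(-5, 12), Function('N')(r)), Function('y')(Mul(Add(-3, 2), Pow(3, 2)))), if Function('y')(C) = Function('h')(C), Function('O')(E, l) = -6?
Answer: 95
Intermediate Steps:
r = -4 (r = Add(-9, 5) = -4)
Function('h')(Y) = -1 (Function('h')(Y) = Add(Rational(-5, 4), Mul(Rational(1, 4), Mul(Y, Pow(Y, -1)))) = Add(Rational(-5, 4), Mul(Rational(1, 4), 1)) = Add(Rational(-5, 4), Rational(1, 4)) = -1)
Function('N')(G) = Mul(4, G)
Function('y')(C) = -1
Add(Mul(Function('O')(-5, 12), Function('N')(r)), Function('y')(Mul(Add(-3, 2), Pow(3, 2)))) = Add(Mul(-6, Mul(4, -4)), -1) = Add(Mul(-6, -16), -1) = Add(96, -1) = 95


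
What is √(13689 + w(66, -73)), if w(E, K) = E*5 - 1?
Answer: √14018 ≈ 118.40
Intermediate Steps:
w(E, K) = -1 + 5*E (w(E, K) = 5*E - 1 = -1 + 5*E)
√(13689 + w(66, -73)) = √(13689 + (-1 + 5*66)) = √(13689 + (-1 + 330)) = √(13689 + 329) = √14018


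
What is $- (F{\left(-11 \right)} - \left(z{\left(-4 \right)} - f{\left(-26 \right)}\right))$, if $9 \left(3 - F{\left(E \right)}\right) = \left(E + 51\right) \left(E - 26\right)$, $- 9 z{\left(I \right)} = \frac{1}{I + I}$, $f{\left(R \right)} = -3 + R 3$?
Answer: $- \frac{6223}{72} \approx -86.431$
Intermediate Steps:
$f{\left(R \right)} = -3 + 3 R$
$z{\left(I \right)} = - \frac{1}{18 I}$ ($z{\left(I \right)} = - \frac{1}{9 \left(I + I\right)} = - \frac{1}{9 \cdot 2 I} = - \frac{\frac{1}{2} \frac{1}{I}}{9} = - \frac{1}{18 I}$)
$F{\left(E \right)} = 3 - \frac{\left(-26 + E\right) \left(51 + E\right)}{9}$ ($F{\left(E \right)} = 3 - \frac{\left(E + 51\right) \left(E - 26\right)}{9} = 3 - \frac{\left(51 + E\right) \left(-26 + E\right)}{9} = 3 - \frac{\left(-26 + E\right) \left(51 + E\right)}{9}$)
$- (F{\left(-11 \right)} - \left(z{\left(-4 \right)} - f{\left(-26 \right)}\right)) = - (\left(\frac{451}{3} - - \frac{275}{9} - \frac{\left(-11\right)^{2}}{9}\right) - \left(- \frac{1}{18 \left(-4\right)} - \left(-3 + 3 \left(-26\right)\right)\right)) = - (\left(\frac{451}{3} + \frac{275}{9} - \frac{121}{9}\right) - \left(\left(- \frac{1}{18}\right) \left(- \frac{1}{4}\right) - \left(-3 - 78\right)\right)) = - (\left(\frac{451}{3} + \frac{275}{9} - \frac{121}{9}\right) - \left(\frac{1}{72} - -81\right)) = - (\frac{1507}{9} - \left(\frac{1}{72} + 81\right)) = - (\frac{1507}{9} - \frac{5833}{72}) = \left(-1\right) \frac{6223}{72} = - \frac{6223}{72}$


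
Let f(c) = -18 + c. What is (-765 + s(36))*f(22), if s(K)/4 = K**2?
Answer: 17676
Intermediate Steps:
s(K) = 4*K**2
(-765 + s(36))*f(22) = (-765 + 4*36**2)*(-18 + 22) = (-765 + 4*1296)*4 = (-765 + 5184)*4 = 4419*4 = 17676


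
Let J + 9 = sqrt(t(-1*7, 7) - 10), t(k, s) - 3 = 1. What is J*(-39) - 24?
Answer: 327 - 39*I*sqrt(6) ≈ 327.0 - 95.53*I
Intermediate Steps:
t(k, s) = 4 (t(k, s) = 3 + 1 = 4)
J = -9 + I*sqrt(6) (J = -9 + sqrt(4 - 10) = -9 + sqrt(-6) = -9 + I*sqrt(6) ≈ -9.0 + 2.4495*I)
J*(-39) - 24 = (-9 + I*sqrt(6))*(-39) - 24 = (351 - 39*I*sqrt(6)) - 24 = 327 - 39*I*sqrt(6)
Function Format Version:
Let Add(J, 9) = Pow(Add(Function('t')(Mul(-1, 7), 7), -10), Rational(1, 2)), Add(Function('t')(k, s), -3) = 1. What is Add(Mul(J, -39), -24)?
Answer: Add(327, Mul(-39, I, Pow(6, Rational(1, 2)))) ≈ Add(327.00, Mul(-95.530, I))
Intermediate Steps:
Function('t')(k, s) = 4 (Function('t')(k, s) = Add(3, 1) = 4)
J = Add(-9, Mul(I, Pow(6, Rational(1, 2)))) (J = Add(-9, Pow(Add(4, -10), Rational(1, 2))) = Add(-9, Pow(-6, Rational(1, 2))) = Add(-9, Mul(I, Pow(6, Rational(1, 2)))) ≈ Add(-9.0000, Mul(2.4495, I)))
Add(Mul(J, -39), -24) = Add(Mul(Add(-9, Mul(I, Pow(6, Rational(1, 2)))), -39), -24) = Add(Add(351, Mul(-39, I, Pow(6, Rational(1, 2)))), -24) = Add(327, Mul(-39, I, Pow(6, Rational(1, 2))))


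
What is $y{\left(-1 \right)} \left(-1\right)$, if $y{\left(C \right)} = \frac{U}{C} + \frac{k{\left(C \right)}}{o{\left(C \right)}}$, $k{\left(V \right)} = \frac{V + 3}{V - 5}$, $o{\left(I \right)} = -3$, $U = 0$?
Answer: $- \frac{1}{9} \approx -0.11111$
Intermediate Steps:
$k{\left(V \right)} = \frac{3 + V}{-5 + V}$
$y{\left(C \right)} = - \frac{3 + C}{3 \left(-5 + C\right)}$ ($y{\left(C \right)} = \frac{0}{C} + \frac{\frac{1}{-5 + C} \left(3 + C\right)}{-3} = 0 + \frac{3 + C}{-5 + C} \left(- \frac{1}{3}\right) = 0 - \frac{3 + C}{3 \left(-5 + C\right)} = - \frac{3 + C}{3 \left(-5 + C\right)}$)
$y{\left(-1 \right)} \left(-1\right) = \frac{-3 - -1}{3 \left(-5 - 1\right)} \left(-1\right) = \frac{-3 + 1}{3 \left(-6\right)} \left(-1\right) = \frac{1}{3} \left(- \frac{1}{6}\right) \left(-2\right) \left(-1\right) = \frac{1}{9} \left(-1\right) = - \frac{1}{9}$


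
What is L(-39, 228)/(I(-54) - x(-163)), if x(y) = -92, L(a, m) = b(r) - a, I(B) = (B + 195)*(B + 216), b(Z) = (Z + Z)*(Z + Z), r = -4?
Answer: 103/22934 ≈ 0.0044912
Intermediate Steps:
b(Z) = 4*Z² (b(Z) = (2*Z)*(2*Z) = 4*Z²)
I(B) = (195 + B)*(216 + B)
L(a, m) = 64 - a (L(a, m) = 4*(-4)² - a = 4*16 - a = 64 - a)
L(-39, 228)/(I(-54) - x(-163)) = (64 - 1*(-39))/((42120 + (-54)² + 411*(-54)) - 1*(-92)) = (64 + 39)/((42120 + 2916 - 22194) + 92) = 103/(22842 + 92) = 103/22934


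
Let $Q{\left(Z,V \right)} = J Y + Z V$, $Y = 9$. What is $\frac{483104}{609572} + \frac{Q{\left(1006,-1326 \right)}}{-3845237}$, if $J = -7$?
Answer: $\frac{667707501379}{585987202141} \approx 1.1395$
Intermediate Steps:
$Q{\left(Z,V \right)} = -63 + V Z$ ($Q{\left(Z,V \right)} = \left(-7\right) 9 + Z V = -63 + V Z$)
$\frac{483104}{609572} + \frac{Q{\left(1006,-1326 \right)}}{-3845237} = \frac{483104}{609572} + \frac{-63 - 1333956}{-3845237} = 483104 \cdot \frac{1}{609572} + \left(-63 - 1333956\right) \left(- \frac{1}{3845237}\right) = \frac{120776}{152393} - - \frac{1334019}{3845237} = \frac{120776}{152393} + \frac{1334019}{3845237} = \frac{667707501379}{585987202141}$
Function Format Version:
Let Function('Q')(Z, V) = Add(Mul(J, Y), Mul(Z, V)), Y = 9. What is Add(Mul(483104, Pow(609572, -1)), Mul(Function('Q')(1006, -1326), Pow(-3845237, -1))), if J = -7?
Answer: Rational(667707501379, 585987202141) ≈ 1.1395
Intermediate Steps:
Function('Q')(Z, V) = Add(-63, Mul(V, Z)) (Function('Q')(Z, V) = Add(Mul(-7, 9), Mul(Z, V)) = Add(-63, Mul(V, Z)))
Add(Mul(483104, Pow(609572, -1)), Mul(Function('Q')(1006, -1326), Pow(-3845237, -1))) = Add(Mul(483104, Pow(609572, -1)), Mul(Add(-63, Mul(-1326, 1006)), Pow(-3845237, -1))) = Add(Mul(483104, Rational(1, 609572)), Mul(Add(-63, -1333956), Rational(-1, 3845237))) = Add(Rational(120776, 152393), Mul(-1334019, Rational(-1, 3845237))) = Add(Rational(120776, 152393), Rational(1334019, 3845237)) = Rational(667707501379, 585987202141)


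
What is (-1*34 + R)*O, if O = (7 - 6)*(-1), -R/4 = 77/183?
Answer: 6530/183 ≈ 35.683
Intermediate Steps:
R = -308/183 ≈ -1.6831
O = -1 (O = 1*(-1) = -1)
(-1*34 + R)*O = (-1*34 - 308/183)*(-1) = (-34 - 308/183)*(-1) = -6530/183*(-1) = 6530/183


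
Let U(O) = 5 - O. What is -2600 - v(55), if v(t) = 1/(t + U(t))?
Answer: -13001/5 ≈ -2600.2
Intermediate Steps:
v(t) = ⅕ (v(t) = 1/(t + (5 - t)) = 1/5 = ⅕)
-2600 - v(55) = -2600 - 1*⅕ = -2600 - ⅕ = -13001/5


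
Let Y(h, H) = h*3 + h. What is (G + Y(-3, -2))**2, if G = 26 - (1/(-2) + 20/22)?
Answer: 89401/484 ≈ 184.71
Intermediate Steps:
Y(h, H) = 4*h (Y(h, H) = 3*h + h = 4*h)
G = 563/22 (G = 26 - (1*(-1/2) + 20*(1/22)) = 26 - (-1/2 + 10/11) = 26 - 1*9/22 = 26 - 9/22 = 563/22 ≈ 25.591)
(G + Y(-3, -2))**2 = (563/22 + 4*(-3))**2 = (563/22 - 12)**2 = (299/22)**2 = 89401/484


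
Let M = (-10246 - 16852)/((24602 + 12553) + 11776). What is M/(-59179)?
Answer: 27098/2895687649 ≈ 9.3580e-6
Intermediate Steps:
M = -27098/48931 (M = -27098/(37155 + 11776) = -27098/48931 ≈ -0.55380)
M/(-59179) = -27098/48931/(-59179) = -27098/48931*(-1/59179) = 27098/2895687649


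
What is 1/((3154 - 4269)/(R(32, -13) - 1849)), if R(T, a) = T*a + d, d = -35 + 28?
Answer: 2272/1115 ≈ 2.0377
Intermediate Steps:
d = -7
R(T, a) = -7 + T*a (R(T, a) = T*a - 7 = -7 + T*a)
1/((3154 - 4269)/(R(32, -13) - 1849)) = 1/((3154 - 4269)/((-7 + 32*(-13)) - 1849)) = 1/(-1115/((-7 - 416) - 1849)) = 1/(-1115/(-423 - 1849)) = 1/(-1115/(-2272)) = 1/(-1115*(-1/2272)) = 1/(1115/2272) = 2272/1115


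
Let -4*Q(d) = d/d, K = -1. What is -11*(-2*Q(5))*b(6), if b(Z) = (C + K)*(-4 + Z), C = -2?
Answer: 33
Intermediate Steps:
Q(d) = -1/4 (Q(d) = -d/(4*d) = -1/4*1 = -1/4)
b(Z) = 12 - 3*Z (b(Z) = (-2 - 1)*(-4 + Z) = -3*(-4 + Z) = 12 - 3*Z)
-11*(-2*Q(5))*b(6) = -11*(-2*(-1/4))*(12 - 3*6) = -11*(12 - 18)/2 = -11*(-6)/2 = -11*(-3) = 33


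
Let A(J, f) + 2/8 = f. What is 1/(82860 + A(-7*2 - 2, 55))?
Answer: 4/331659 ≈ 1.2061e-5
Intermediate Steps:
A(J, f) = -¼ + f
1/(82860 + A(-7*2 - 2, 55)) = 1/(82860 + (-¼ + 55)) = 1/(82860 + 219/4) = 1/(331659/4) = 4/331659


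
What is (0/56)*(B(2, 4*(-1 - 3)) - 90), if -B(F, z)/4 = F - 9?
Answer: 0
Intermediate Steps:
B(F, z) = 36 - 4*F (B(F, z) = -4*(F - 9) = -4*(-9 + F) = 36 - 4*F)
(0/56)*(B(2, 4*(-1 - 3)) - 90) = (0/56)*((36 - 4*2) - 90) = (0*(1/56))*((36 - 8) - 90) = 0*(28 - 90) = 0*(-62) = 0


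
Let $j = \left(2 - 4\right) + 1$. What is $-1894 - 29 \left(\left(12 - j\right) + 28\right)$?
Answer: $-3083$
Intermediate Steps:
$j = -1$ ($j = -2 + 1 = -1$)
$-1894 - 29 \left(\left(12 - j\right) + 28\right) = -1894 - 29 \left(\left(12 - -1\right) + 28\right) = -1894 - 29 \left(\left(12 + 1\right) + 28\right) = -1894 - 29 \left(13 + 28\right) = -1894 - 1189 = -3083$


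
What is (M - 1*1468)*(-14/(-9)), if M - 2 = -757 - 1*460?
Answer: -37562/9 ≈ -4173.6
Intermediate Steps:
M = -1215 (M = 2 + (-757 - 1*460) = 2 + (-757 - 460) = 2 - 1217 = -1215)
(M - 1*1468)*(-14/(-9)) = (-1215 - 1*1468)*(-14/(-9)) = (-1215 - 1468)*(-14*(-⅑)) = -2683*14/9 = -37562/9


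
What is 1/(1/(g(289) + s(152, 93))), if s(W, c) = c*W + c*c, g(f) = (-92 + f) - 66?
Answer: 22916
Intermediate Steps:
g(f) = -158 + f
s(W, c) = c² + W*c (s(W, c) = W*c + c² = c² + W*c)
1/(1/(g(289) + s(152, 93))) = 1/(1/((-158 + 289) + 93*(152 + 93))) = 1/(1/(131 + 93*245)) = 1/(1/(131 + 22785)) = 1/(1/22916) = 22916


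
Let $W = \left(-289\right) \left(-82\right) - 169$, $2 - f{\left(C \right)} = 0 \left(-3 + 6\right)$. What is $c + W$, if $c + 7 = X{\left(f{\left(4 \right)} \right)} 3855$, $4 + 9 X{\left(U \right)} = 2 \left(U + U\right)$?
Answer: $\frac{75706}{3} \approx 25235.0$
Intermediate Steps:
$f{\left(C \right)} = 2$ ($f{\left(C \right)} = 2 - 0 \left(-3 + 6\right) = 2 - 0 \cdot 3 = 2 - 0 = 2 + 0 = 2$)
$X{\left(U \right)} = - \frac{4}{9} + \frac{4 U}{9}$ ($X{\left(U \right)} = - \frac{4}{9} + \frac{2 \left(U + U\right)}{9} = - \frac{4}{9} + \frac{2 \cdot 2 U}{9} = - \frac{4}{9} + \frac{4 U}{9}$)
$c = \frac{5119}{3}$ ($c = -7 + \left(- \frac{4}{9} + \frac{4}{9} \cdot 2\right) 3855 = -7 + \left(- \frac{4}{9} + \frac{8}{9}\right) 3855 = -7 + \frac{4}{9} \cdot 3855 = -7 + \frac{5140}{3} = \frac{5119}{3} \approx 1706.3$)
$W = 23529$ ($W = 23698 - 169 = 23529$)
$c + W = \frac{5119}{3} + 23529 = \frac{75706}{3}$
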